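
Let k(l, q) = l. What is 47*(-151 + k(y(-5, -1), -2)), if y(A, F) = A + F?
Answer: -7379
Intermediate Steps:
47*(-151 + k(y(-5, -1), -2)) = 47*(-151 + (-5 - 1)) = 47*(-151 - 6) = 47*(-157) = -7379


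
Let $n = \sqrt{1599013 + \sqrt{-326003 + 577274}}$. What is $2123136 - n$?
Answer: $2123136 - \sqrt{1599013 + 3 \sqrt{27919}} \approx 2.1219 \cdot 10^{6}$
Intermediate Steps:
$n = \sqrt{1599013 + 3 \sqrt{27919}}$ ($n = \sqrt{1599013 + \sqrt{251271}} = \sqrt{1599013 + 3 \sqrt{27919}} \approx 1264.7$)
$2123136 - n = 2123136 - \sqrt{1599013 + 3 \sqrt{27919}}$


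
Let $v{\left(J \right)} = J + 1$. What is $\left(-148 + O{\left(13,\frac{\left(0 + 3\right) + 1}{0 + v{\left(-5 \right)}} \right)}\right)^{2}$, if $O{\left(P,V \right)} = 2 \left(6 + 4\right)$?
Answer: $16384$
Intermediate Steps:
$v{\left(J \right)} = 1 + J$
$O{\left(P,V \right)} = 20$ ($O{\left(P,V \right)} = 2 \cdot 10 = 20$)
$\left(-148 + O{\left(13,\frac{\left(0 + 3\right) + 1}{0 + v{\left(-5 \right)}} \right)}\right)^{2} = \left(-148 + 20\right)^{2} = \left(-128\right)^{2} = 16384$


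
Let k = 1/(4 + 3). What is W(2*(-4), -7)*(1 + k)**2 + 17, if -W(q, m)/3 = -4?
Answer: 1601/49 ≈ 32.673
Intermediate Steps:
W(q, m) = 12 (W(q, m) = -3*(-4) = 12)
k = 1/7 ≈ 0.14286
W(2*(-4), -7)*(1 + k)**2 + 17 = 12*(1 + 1/7)**2 + 17 = 12*(8/7)**2 + 17 = 12*(64/49) + 17 = 768/49 + 17 = 1601/49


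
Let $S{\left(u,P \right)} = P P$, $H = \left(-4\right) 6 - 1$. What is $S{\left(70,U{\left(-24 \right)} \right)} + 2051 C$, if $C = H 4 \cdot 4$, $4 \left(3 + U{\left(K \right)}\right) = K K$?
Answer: $-800519$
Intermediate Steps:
$U{\left(K \right)} = -3 + \frac{K^{2}}{4}$ ($U{\left(K \right)} = -3 + \frac{K K}{4} = -3 + \frac{K^{2}}{4}$)
$H = -25$ ($H = -24 - 1 = -25$)
$S{\left(u,P \right)} = P^{2}$
$C = -400$ ($C = - 25 \cdot 4 \cdot 4 = \left(-25\right) 16 = -400$)
$S{\left(70,U{\left(-24 \right)} \right)} + 2051 C = \left(-3 + \frac{\left(-24\right)^{2}}{4}\right)^{2} + 2051 \left(-400\right) = \left(-3 + \frac{1}{4} \cdot 576\right)^{2} - 820400 = \left(-3 + 144\right)^{2} - 820400 = 141^{2} - 820400 = 19881 - 820400 = -800519$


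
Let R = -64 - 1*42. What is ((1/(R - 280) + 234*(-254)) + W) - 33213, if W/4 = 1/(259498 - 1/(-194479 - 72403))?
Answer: -2476745322456325247/26732563261482 ≈ -92649.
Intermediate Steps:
R = -106 (R = -64 - 42 = -106)
W = 1067528/69255345237 (W = 4/(259498 - 1/(-194479 - 72403)) = 4/(259498 - 1/(-266882)) = 4/(259498 - 1*(-1/266882)) = 4/(259498 + 1/266882) = 4/(69255345237/266882) = 4*(266882/69255345237) = 1067528/69255345237 ≈ 1.5414e-5)
((1/(R - 280) + 234*(-254)) + W) - 33213 = ((1/(-106 - 280) + 234*(-254)) + 1067528/69255345237) - 33213 = ((1/(-386) - 59436) + 1067528/69255345237) - 33213 = ((-1/386 - 59436) + 1067528/69255345237) - 33213 = (-22942297/386 + 1067528/69255345237) - 33213 = -1588876698852723581/26732563261482 - 33213 = -2476745322456325247/26732563261482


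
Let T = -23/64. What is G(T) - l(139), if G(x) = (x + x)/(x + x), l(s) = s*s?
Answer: -19320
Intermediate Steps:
l(s) = s**2
T = -23/64 (T = -23*1/64 = -23/64 ≈ -0.35938)
G(x) = 1 (G(x) = (2*x)/((2*x)) = (2*x)*(1/(2*x)) = 1)
G(T) - l(139) = 1 - 1*139**2 = 1 - 1*19321 = 1 - 19321 = -19320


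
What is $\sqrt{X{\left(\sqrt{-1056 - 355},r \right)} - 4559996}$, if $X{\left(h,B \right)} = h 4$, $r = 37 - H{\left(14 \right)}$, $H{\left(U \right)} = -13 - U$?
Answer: $2 \sqrt{-1139999 + i \sqrt{1411}} \approx 0.035181 + 2135.4 i$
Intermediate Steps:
$r = 64$ ($r = 37 - \left(-13 - 14\right) = 37 - -27 = 37 + 27 = 64$)
$X{\left(h,B \right)} = 4 h$
$\sqrt{X{\left(\sqrt{-1056 - 355},r \right)} - 4559996} = \sqrt{4 \sqrt{-1056 - 355} - 4559996} = \sqrt{4 \sqrt{-1411} - 4559996} = \sqrt{4 i \sqrt{1411} - 4559996} = \sqrt{-4559996 + 4 i \sqrt{1411}}$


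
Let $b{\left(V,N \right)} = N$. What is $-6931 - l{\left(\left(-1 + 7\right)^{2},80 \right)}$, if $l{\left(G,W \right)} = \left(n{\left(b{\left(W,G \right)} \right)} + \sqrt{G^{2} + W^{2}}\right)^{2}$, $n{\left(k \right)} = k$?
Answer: $-15923 - 288 \sqrt{481} \approx -22239.0$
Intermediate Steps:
$l{\left(G,W \right)} = \left(G + \sqrt{G^{2} + W^{2}}\right)^{2}$
$-6931 - l{\left(\left(-1 + 7\right)^{2},80 \right)} = -6931 - \left(\left(-1 + 7\right)^{2} + \sqrt{\left(\left(-1 + 7\right)^{2}\right)^{2} + 80^{2}}\right)^{2} = -6931 - \left(6^{2} + \sqrt{\left(6^{2}\right)^{2} + 6400}\right)^{2} = -6931 - \left(36 + \sqrt{36^{2} + 6400}\right)^{2} = -6931 - \left(36 + \sqrt{1296 + 6400}\right)^{2} = -6931 - \left(36 + \sqrt{7696}\right)^{2} = -6931 - \left(36 + 4 \sqrt{481}\right)^{2}$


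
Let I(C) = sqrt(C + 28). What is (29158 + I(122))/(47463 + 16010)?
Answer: 29158/63473 + 5*sqrt(6)/63473 ≈ 0.45957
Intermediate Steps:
I(C) = sqrt(28 + C)
(29158 + I(122))/(47463 + 16010) = (29158 + sqrt(28 + 122))/(47463 + 16010) = (29158 + sqrt(150))/63473 = (29158 + 5*sqrt(6))*(1/63473) = 29158/63473 + 5*sqrt(6)/63473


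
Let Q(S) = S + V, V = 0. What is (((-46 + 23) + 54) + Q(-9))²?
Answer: 484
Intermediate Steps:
Q(S) = S (Q(S) = S + 0 = S)
(((-46 + 23) + 54) + Q(-9))² = (((-46 + 23) + 54) - 9)² = ((-23 + 54) - 9)² = (31 - 9)² = 22² = 484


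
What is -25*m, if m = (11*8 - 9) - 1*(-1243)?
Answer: -33050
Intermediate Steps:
m = 1322 (m = (88 - 9) + 1243 = 79 + 1243 = 1322)
-25*m = -25*1322 = -33050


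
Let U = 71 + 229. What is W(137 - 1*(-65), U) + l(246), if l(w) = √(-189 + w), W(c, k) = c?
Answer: 202 + √57 ≈ 209.55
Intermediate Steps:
U = 300
W(137 - 1*(-65), U) + l(246) = (137 - 1*(-65)) + √(-189 + 246) = (137 + 65) + √57 = 202 + √57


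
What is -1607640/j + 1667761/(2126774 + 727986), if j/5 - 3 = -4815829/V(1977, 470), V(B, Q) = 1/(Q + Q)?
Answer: 260367950407133/445625994059080 ≈ 0.58427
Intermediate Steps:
V(B, Q) = 1/(2*Q)
j = -22634396285 (j = 15 + 5*(-4815829/((1/2)/470)) = 15 + 5*(-4815829/((1/2)*(1/470))) = 15 + 5*(-4815829/1/940) = 15 + 5*(-4815829*940) = 15 + 5*(-4526879260) = 15 - 22634396300 = -22634396285)
-1607640/j + 1667761/(2126774 + 727986) = -1607640/(-22634396285) + 1667761/(2126774 + 727986) = -1607640*(-1/22634396285) + 1667761/2854760 = 321528/4526879257 + 1667761*(1/2854760) = 321528/4526879257 + 57509/98440 = 260367950407133/445625994059080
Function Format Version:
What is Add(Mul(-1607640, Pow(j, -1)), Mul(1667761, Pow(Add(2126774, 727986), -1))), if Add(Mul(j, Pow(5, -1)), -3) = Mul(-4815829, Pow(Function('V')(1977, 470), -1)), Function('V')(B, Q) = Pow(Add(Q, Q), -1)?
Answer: Rational(260367950407133, 445625994059080) ≈ 0.58427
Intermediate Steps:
Function('V')(B, Q) = Mul(Rational(1, 2), Pow(Q, -1)) (Function('V')(B, Q) = Pow(Mul(2, Q), -1) = Mul(Rational(1, 2), Pow(Q, -1)))
j = -22634396285 (j = Add(15, Mul(5, Mul(-4815829, Pow(Mul(Rational(1, 2), Pow(470, -1)), -1)))) = Add(15, Mul(5, Mul(-4815829, Pow(Mul(Rational(1, 2), Rational(1, 470)), -1)))) = Add(15, Mul(5, Mul(-4815829, Pow(Rational(1, 940), -1)))) = Add(15, Mul(5, Mul(-4815829, 940))) = Add(15, Mul(5, -4526879260)) = Add(15, -22634396300) = -22634396285)
Add(Mul(-1607640, Pow(j, -1)), Mul(1667761, Pow(Add(2126774, 727986), -1))) = Add(Mul(-1607640, Pow(-22634396285, -1)), Mul(1667761, Pow(Add(2126774, 727986), -1))) = Add(Mul(-1607640, Rational(-1, 22634396285)), Mul(1667761, Pow(2854760, -1))) = Add(Rational(321528, 4526879257), Mul(1667761, Rational(1, 2854760))) = Add(Rational(321528, 4526879257), Rational(57509, 98440)) = Rational(260367950407133, 445625994059080)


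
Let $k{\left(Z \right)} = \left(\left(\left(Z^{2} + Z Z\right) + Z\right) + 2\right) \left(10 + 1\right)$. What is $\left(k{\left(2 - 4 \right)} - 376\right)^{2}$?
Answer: $82944$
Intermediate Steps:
$k{\left(Z \right)} = 22 + 11 Z + 22 Z^{2}$ ($k{\left(Z \right)} = \left(\left(\left(Z^{2} + Z^{2}\right) + Z\right) + 2\right) 11 = \left(\left(2 Z^{2} + Z\right) + 2\right) 11 = \left(\left(Z + 2 Z^{2}\right) + 2\right) 11 = \left(2 + Z + 2 Z^{2}\right) 11 = 22 + 11 Z + 22 Z^{2}$)
$\left(k{\left(2 - 4 \right)} - 376\right)^{2} = \left(\left(22 + 11 \left(2 - 4\right) + 22 \left(2 - 4\right)^{2}\right) - 376\right)^{2} = \left(\left(22 + 11 \left(-2\right) + 22 \left(-2\right)^{2}\right) - 376\right)^{2} = \left(\left(22 - 22 + 22 \cdot 4\right) - 376\right)^{2} = \left(\left(22 - 22 + 88\right) - 376\right)^{2} = \left(88 - 376\right)^{2} = \left(-288\right)^{2} = 82944$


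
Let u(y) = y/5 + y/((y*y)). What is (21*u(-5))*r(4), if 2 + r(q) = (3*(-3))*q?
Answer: 4788/5 ≈ 957.60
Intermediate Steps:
u(y) = 1/y + y/5 (u(y) = y*(⅕) + y/(y²) = y/5 + y/y² = y/5 + 1/y = 1/y + y/5)
r(q) = -2 - 9*q (r(q) = -2 + (3*(-3))*q = -2 - 9*q)
(21*u(-5))*r(4) = (21*(1/(-5) + (⅕)*(-5)))*(-2 - 9*4) = (21*(-⅕ - 1))*(-2 - 36) = (21*(-6/5))*(-38) = -126/5*(-38) = 4788/5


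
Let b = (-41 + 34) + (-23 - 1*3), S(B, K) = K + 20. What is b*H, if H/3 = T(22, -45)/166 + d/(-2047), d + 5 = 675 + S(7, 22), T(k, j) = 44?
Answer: 15642/1909 ≈ 8.1938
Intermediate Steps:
S(B, K) = 20 + K
d = 712 (d = -5 + (675 + (20 + 22)) = -5 + (675 + 42) = -5 + 717 = 712)
H = -474/1909 (H = 3*(44/166 + 712/(-2047)) = 3*(44*(1/166) + 712*(-1/2047)) = 3*(22/83 - 8/23) = 3*(-158/1909) = -474/1909 ≈ -0.24830)
b = -33 (b = -7 + (-23 - 3) = -7 - 26 = -33)
b*H = -33*(-474/1909) = 15642/1909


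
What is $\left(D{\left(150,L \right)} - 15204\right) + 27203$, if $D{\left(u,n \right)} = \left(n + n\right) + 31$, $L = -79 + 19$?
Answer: $11910$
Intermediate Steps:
$L = -60$
$D{\left(u,n \right)} = 31 + 2 n$ ($D{\left(u,n \right)} = 2 n + 31 = 31 + 2 n$)
$\left(D{\left(150,L \right)} - 15204\right) + 27203 = \left(\left(31 + 2 \left(-60\right)\right) - 15204\right) + 27203 = \left(\left(31 - 120\right) - 15204\right) + 27203 = \left(-89 - 15204\right) + 27203 = -15293 + 27203 = 11910$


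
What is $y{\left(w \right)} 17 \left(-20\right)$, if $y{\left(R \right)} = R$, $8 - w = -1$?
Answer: $-3060$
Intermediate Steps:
$w = 9$ ($w = 8 - -1 = 8 + 1 = 9$)
$y{\left(w \right)} 17 \left(-20\right) = 9 \cdot 17 \left(-20\right) = 153 \left(-20\right) = -3060$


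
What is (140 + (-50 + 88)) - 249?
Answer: -71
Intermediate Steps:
(140 + (-50 + 88)) - 249 = (140 + 38) - 249 = 178 - 249 = -71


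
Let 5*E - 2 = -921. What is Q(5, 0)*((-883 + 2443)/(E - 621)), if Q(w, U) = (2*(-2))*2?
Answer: 7800/503 ≈ 15.507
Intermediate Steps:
Q(w, U) = -8 (Q(w, U) = -4*2 = -8)
E = -919/5 (E = 2/5 + (1/5)*(-921) = 2/5 - 921/5 = -919/5 ≈ -183.80)
Q(5, 0)*((-883 + 2443)/(E - 621)) = -8*(-883 + 2443)/(-919/5 - 621) = -12480/(-4024/5) = -12480*(-5)/4024 = -8*(-975/503) = 7800/503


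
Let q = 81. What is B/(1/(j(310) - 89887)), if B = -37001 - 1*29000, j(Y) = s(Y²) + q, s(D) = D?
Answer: -415410294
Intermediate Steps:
j(Y) = 81 + Y² (j(Y) = Y² + 81 = 81 + Y²)
B = -66001 (B = -37001 - 29000 = -66001)
B/(1/(j(310) - 89887)) = -(-5927285806 + 6342696100) = -66001/(1/((81 + 96100) - 89887)) = -66001/(1/(96181 - 89887)) = -66001/(1/6294) = -66001/1/6294 = -66001*6294 = -415410294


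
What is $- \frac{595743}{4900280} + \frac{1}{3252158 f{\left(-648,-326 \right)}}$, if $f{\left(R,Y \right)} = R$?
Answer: $- \frac{3202724082601}{26343985084560} \approx -0.12157$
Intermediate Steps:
$- \frac{595743}{4900280} + \frac{1}{3252158 f{\left(-648,-326 \right)}} = - \frac{595743}{4900280} + \frac{1}{3252158 \left(-648\right)} = \left(-595743\right) \frac{1}{4900280} + \frac{1}{3252158} \left(- \frac{1}{648}\right) = - \frac{595743}{4900280} - \frac{1}{2107398384} = - \frac{3202724082601}{26343985084560}$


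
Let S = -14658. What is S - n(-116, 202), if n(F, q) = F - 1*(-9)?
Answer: -14551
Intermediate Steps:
n(F, q) = 9 + F (n(F, q) = F + 9 = 9 + F)
S - n(-116, 202) = -14658 - (9 - 116) = -14658 - 1*(-107) = -14658 + 107 = -14551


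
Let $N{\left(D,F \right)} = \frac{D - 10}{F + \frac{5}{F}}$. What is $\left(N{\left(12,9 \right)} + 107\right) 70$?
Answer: $\frac{322700}{43} \approx 7504.6$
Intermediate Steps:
$N{\left(D,F \right)} = \frac{-10 + D}{F + \frac{5}{F}}$
$\left(N{\left(12,9 \right)} + 107\right) 70 = \left(\frac{9 \left(-10 + 12\right)}{5 + 9^{2}} + 107\right) 70 = \left(9 \frac{1}{5 + 81} \cdot 2 + 107\right) 70 = \left(9 \cdot \frac{1}{86} \cdot 2 + 107\right) 70 = \left(\frac{9}{43} + 107\right) 70 = \frac{4610}{43} \cdot 70 = \frac{322700}{43}$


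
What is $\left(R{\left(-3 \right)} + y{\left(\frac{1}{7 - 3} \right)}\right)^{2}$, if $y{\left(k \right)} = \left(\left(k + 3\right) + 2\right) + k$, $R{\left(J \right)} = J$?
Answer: $\frac{25}{4} \approx 6.25$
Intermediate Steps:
$y{\left(k \right)} = 5 + 2 k$ ($y{\left(k \right)} = \left(\left(3 + k\right) + 2\right) + k = \left(5 + k\right) + k = 5 + 2 k$)
$\left(R{\left(-3 \right)} + y{\left(\frac{1}{7 - 3} \right)}\right)^{2} = \left(-3 + \left(5 + \frac{2}{7 - 3}\right)\right)^{2} = \left(-3 + \left(5 + \frac{2}{4}\right)\right)^{2} = \left(-3 + \left(5 + 2 \cdot \frac{1}{4}\right)\right)^{2} = \left(-3 + \left(5 + \frac{1}{2}\right)\right)^{2} = \left(-3 + \frac{11}{2}\right)^{2} = \left(\frac{5}{2}\right)^{2} = \frac{25}{4}$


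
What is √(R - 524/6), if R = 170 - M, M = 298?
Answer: I*√1938/3 ≈ 14.674*I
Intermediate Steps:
R = -128 (R = 170 - 1*298 = 170 - 298 = -128)
√(R - 524/6) = √(-128 - 524/6) = √(-128 + (⅙)*(-524)) = √(-128 - 262/3) = √(-646/3) = I*√1938/3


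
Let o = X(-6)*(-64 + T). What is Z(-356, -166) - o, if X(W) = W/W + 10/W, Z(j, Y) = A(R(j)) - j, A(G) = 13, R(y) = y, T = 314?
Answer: 1607/3 ≈ 535.67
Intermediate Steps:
Z(j, Y) = 13 - j
X(W) = 1 + 10/W
o = -500/3 (o = ((10 - 6)/(-6))*(-64 + 314) = -⅙*4*250 = -⅔*250 = -500/3 ≈ -166.67)
Z(-356, -166) - o = (13 - 1*(-356)) - 1*(-500/3) = (13 + 356) + 500/3 = 369 + 500/3 = 1607/3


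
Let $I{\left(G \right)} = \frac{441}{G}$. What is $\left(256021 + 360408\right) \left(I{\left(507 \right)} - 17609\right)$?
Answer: $- \frac{1834353391046}{169} \approx -1.0854 \cdot 10^{10}$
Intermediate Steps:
$\left(256021 + 360408\right) \left(I{\left(507 \right)} - 17609\right) = \left(256021 + 360408\right) \left(\frac{441}{507} - 17609\right) = 616429 \left(441 \cdot \frac{1}{507} - 17609\right) = 616429 \left(\frac{147}{169} - 17609\right) = 616429 \left(- \frac{2975774}{169}\right) = - \frac{1834353391046}{169}$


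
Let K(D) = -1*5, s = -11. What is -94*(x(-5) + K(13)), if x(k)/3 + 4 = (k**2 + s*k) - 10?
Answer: -18142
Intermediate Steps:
x(k) = -42 - 33*k + 3*k**2 (x(k) = -12 + 3*((k**2 - 11*k) - 10) = -12 + 3*(-10 + k**2 - 11*k) = -12 + (-30 - 33*k + 3*k**2) = -42 - 33*k + 3*k**2)
K(D) = -5
-94*(x(-5) + K(13)) = -94*((-42 - 33*(-5) + 3*(-5)**2) - 5) = -94*((-42 + 165 + 3*25) - 5) = -94*((-42 + 165 + 75) - 5) = -94*(198 - 5) = -94*193 = -18142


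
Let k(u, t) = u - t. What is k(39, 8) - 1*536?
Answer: -505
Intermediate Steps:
k(39, 8) - 1*536 = (39 - 1*8) - 1*536 = (39 - 8) - 536 = 31 - 536 = -505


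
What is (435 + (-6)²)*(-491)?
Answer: -231261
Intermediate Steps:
(435 + (-6)²)*(-491) = (435 + 36)*(-491) = 471*(-491) = -231261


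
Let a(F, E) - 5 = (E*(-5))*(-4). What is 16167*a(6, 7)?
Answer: 2344215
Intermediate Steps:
a(F, E) = 5 + 20*E (a(F, E) = 5 + (E*(-5))*(-4) = 5 - 5*E*(-4) = 5 + 20*E)
16167*a(6, 7) = 16167*(5 + 20*7) = 16167*(5 + 140) = 16167*145 = 2344215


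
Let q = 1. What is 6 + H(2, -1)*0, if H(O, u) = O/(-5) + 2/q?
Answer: 6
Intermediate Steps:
H(O, u) = 2 - O/5 (H(O, u) = O/(-5) + 2/1 = O*(-1/5) + 2*1 = -O/5 + 2 = 2 - O/5)
6 + H(2, -1)*0 = 6 + (2 - 1/5*2)*0 = 6 + (2 - 2/5)*0 = 6 + (8/5)*0 = 6 + 0 = 6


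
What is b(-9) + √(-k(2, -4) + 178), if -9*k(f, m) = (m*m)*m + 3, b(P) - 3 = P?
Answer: -6 + √1541/3 ≈ 7.0852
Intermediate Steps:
b(P) = 3 + P
k(f, m) = -⅓ - m³/9 (k(f, m) = -((m*m)*m + 3)/9 = -(m²*m + 3)/9 = -(m³ + 3)/9 = -(3 + m³)/9 = -⅓ - m³/9)
b(-9) + √(-k(2, -4) + 178) = (3 - 9) + √(-(-⅓ - ⅑*(-4)³) + 178) = -6 + √(-(-⅓ - ⅑*(-64)) + 178) = -6 + √(-(-⅓ + 64/9) + 178) = -6 + √(-1*61/9 + 178) = -6 + √(-61/9 + 178) = -6 + √(1541/9) = -6 + √1541/3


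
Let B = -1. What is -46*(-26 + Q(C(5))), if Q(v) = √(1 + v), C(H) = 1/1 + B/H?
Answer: 1196 - 138*√5/5 ≈ 1134.3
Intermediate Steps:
C(H) = 1 - 1/H (C(H) = 1/1 - 1/H = 1*1 - 1/H = 1 - 1/H)
-46*(-26 + Q(C(5))) = -46*(-26 + √(1 + (-1 + 5)/5)) = -46*(-26 + √(1 + (⅕)*4)) = -46*(-26 + √(1 + ⅘)) = -46*(-26 + √(9/5)) = -46*(-26 + 3*√5/5) = 1196 - 138*√5/5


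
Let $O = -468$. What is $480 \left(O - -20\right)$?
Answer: $-215040$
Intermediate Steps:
$480 \left(O - -20\right) = 480 \left(-468 - -20\right) = 480 \left(-468 + \left(-104 + 124\right)\right) = 480 \left(-468 + 20\right) = 480 \left(-448\right) = -215040$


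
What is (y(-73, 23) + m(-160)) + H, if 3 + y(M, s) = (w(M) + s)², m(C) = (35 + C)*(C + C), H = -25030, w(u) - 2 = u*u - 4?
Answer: 28637467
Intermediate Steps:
w(u) = -2 + u² (w(u) = 2 + (u*u - 4) = 2 + (u² - 4) = 2 + (-4 + u²) = -2 + u²)
m(C) = 2*C*(35 + C) (m(C) = (35 + C)*(2*C) = 2*C*(35 + C))
y(M, s) = -3 + (-2 + s + M²)² (y(M, s) = -3 + ((-2 + M²) + s)² = -3 + (-2 + s + M²)²)
(y(-73, 23) + m(-160)) + H = ((-3 + (-2 + 23 + (-73)²)²) + 2*(-160)*(35 - 160)) - 25030 = ((-3 + (-2 + 23 + 5329)²) + 2*(-160)*(-125)) - 25030 = ((-3 + 5350²) + 40000) - 25030 = ((-3 + 28622500) + 40000) - 25030 = (28622497 + 40000) - 25030 = 28662497 - 25030 = 28637467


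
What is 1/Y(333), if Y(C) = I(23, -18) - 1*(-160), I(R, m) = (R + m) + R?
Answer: 1/188 ≈ 0.0053191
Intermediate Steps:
I(R, m) = m + 2*R
Y(C) = 188 (Y(C) = (-18 + 2*23) - 1*(-160) = (-18 + 46) + 160 = 28 + 160 = 188)
1/Y(333) = 1/188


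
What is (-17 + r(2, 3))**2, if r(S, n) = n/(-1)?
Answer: 400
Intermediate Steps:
r(S, n) = -n (r(S, n) = n*(-1) = -n)
(-17 + r(2, 3))**2 = (-17 - 1*3)**2 = (-17 - 3)**2 = (-20)**2 = 400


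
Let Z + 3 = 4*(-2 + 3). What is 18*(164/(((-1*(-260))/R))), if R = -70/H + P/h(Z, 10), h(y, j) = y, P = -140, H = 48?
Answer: -83517/52 ≈ -1606.1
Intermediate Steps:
Z = 1 (Z = -3 + 4*(-2 + 3) = -3 + 4*1 = -3 + 4 = 1)
R = -3395/24 (R = -70/48 - 140/1 = -70*1/48 - 140*1 = -35/24 - 140 = -3395/24 ≈ -141.46)
18*(164/(((-1*(-260))/R))) = 18*(164/(((-1*(-260))/(-3395/24)))) = 18*(164/((260*(-24/3395)))) = 18*(164/(-1248/679)) = 18*(164*(-679/1248)) = 18*(-27839/312) = -83517/52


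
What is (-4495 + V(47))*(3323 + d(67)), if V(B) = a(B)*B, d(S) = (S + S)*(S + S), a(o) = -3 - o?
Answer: -145654755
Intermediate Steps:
d(S) = 4*S² (d(S) = (2*S)*(2*S) = 4*S²)
V(B) = B*(-3 - B) (V(B) = (-3 - B)*B = B*(-3 - B))
(-4495 + V(47))*(3323 + d(67)) = (-4495 - 1*47*(3 + 47))*(3323 + 4*67²) = (-4495 - 1*47*50)*(3323 + 4*4489) = (-4495 - 2350)*(3323 + 17956) = -6845*21279 = -145654755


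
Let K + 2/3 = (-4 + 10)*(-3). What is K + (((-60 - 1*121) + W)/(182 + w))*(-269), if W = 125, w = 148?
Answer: 1484/55 ≈ 26.982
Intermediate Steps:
K = -56/3 (K = -⅔ + (-4 + 10)*(-3) = -⅔ + 6*(-3) = -⅔ - 18 = -56/3 ≈ -18.667)
K + (((-60 - 1*121) + W)/(182 + w))*(-269) = -56/3 + (((-60 - 1*121) + 125)/(182 + 148))*(-269) = -56/3 + (((-60 - 121) + 125)/330)*(-269) = -56/3 + ((-181 + 125)*(1/330))*(-269) = -56/3 - 56*1/330*(-269) = -56/3 - 28/165*(-269) = -56/3 + 7532/165 = 1484/55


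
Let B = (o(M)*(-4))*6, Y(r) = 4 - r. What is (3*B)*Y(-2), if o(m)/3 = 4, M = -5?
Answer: -5184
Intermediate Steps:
o(m) = 12 (o(m) = 3*4 = 12)
B = -288 (B = (12*(-4))*6 = -48*6 = -288)
(3*B)*Y(-2) = (3*(-288))*(4 - 1*(-2)) = -864*(4 + 2) = -864*6 = -5184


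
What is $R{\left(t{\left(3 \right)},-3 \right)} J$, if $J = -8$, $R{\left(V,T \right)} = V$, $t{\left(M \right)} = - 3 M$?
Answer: $72$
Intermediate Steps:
$R{\left(t{\left(3 \right)},-3 \right)} J = \left(-3\right) 3 \left(-8\right) = \left(-9\right) \left(-8\right) = 72$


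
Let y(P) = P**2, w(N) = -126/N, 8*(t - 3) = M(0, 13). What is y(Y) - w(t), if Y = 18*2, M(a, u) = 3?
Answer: 4000/3 ≈ 1333.3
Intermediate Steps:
t = 27/8 (t = 3 + (1/8)*3 = 3 + 3/8 = 27/8 ≈ 3.3750)
Y = 36
y(Y) - w(t) = 36**2 - (-126)/27/8 = 1296 - (-126)*8/27 = 1296 - 1*(-112/3) = 1296 + 112/3 = 4000/3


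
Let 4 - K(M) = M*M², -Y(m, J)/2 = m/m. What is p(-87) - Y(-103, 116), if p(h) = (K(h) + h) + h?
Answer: 658335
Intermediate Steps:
Y(m, J) = -2 (Y(m, J) = -2*m/m = -2*1 = -2)
K(M) = 4 - M³ (K(M) = 4 - M*M² = 4 - M³)
p(h) = 4 - h³ + 2*h (p(h) = ((4 - h³) + h) + h = (4 + h - h³) + h = 4 - h³ + 2*h)
p(-87) - Y(-103, 116) = (4 - 1*(-87)³ + 2*(-87)) - 1*(-2) = (4 - 1*(-658503) - 174) + 2 = (4 + 658503 - 174) + 2 = 658333 + 2 = 658335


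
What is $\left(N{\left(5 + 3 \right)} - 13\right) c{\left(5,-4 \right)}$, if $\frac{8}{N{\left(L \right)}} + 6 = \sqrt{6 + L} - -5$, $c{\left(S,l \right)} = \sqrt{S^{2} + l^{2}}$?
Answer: $- \frac{161 \sqrt{41}}{13} + \frac{8 \sqrt{574}}{13} \approx -64.557$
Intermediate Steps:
$N{\left(L \right)} = \frac{8}{-1 + \sqrt{6 + L}}$ ($N{\left(L \right)} = \frac{8}{-6 + \left(\sqrt{6 + L} - -5\right)} = \frac{8}{-6 + \left(\sqrt{6 + L} + 5\right)} = \frac{8}{-6 + \left(5 + \sqrt{6 + L}\right)} = \frac{8}{-1 + \sqrt{6 + L}}$)
$\left(N{\left(5 + 3 \right)} - 13\right) c{\left(5,-4 \right)} = \left(\frac{8}{-1 + \sqrt{6 + \left(5 + 3\right)}} - 13\right) \sqrt{5^{2} + \left(-4\right)^{2}} = \left(\frac{8}{-1 + \sqrt{6 + 8}} - 13\right) \sqrt{25 + 16} = \left(\frac{8}{-1 + \sqrt{14}} - 13\right) \sqrt{41} = \left(-13 + \frac{8}{-1 + \sqrt{14}}\right) \sqrt{41} = \sqrt{41} \left(-13 + \frac{8}{-1 + \sqrt{14}}\right)$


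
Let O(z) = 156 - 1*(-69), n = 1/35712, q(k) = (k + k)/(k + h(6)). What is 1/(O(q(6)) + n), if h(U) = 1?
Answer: 35712/8035201 ≈ 0.0044444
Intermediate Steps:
q(k) = 2*k/(1 + k) (q(k) = (k + k)/(k + 1) = (2*k)/(1 + k) = 2*k/(1 + k))
n = 1/35712 ≈ 2.8002e-5
O(z) = 225 (O(z) = 156 + 69 = 225)
1/(O(q(6)) + n) = 1/(225 + 1/35712) = 1/(8035201/35712) = 35712/8035201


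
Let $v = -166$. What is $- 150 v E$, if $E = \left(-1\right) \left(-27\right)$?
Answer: $672300$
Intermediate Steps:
$E = 27$
$- 150 v E = \left(-150\right) \left(-166\right) 27 = 24900 \cdot 27 = 672300$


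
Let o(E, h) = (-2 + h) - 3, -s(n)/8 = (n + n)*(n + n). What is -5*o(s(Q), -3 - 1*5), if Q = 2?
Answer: 65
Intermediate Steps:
s(n) = -32*n**2 (s(n) = -8*(n + n)*(n + n) = -8*2*n*2*n = -32*n**2)
o(E, h) = -5 + h
-5*o(s(Q), -3 - 1*5) = -5*(-5 + (-3 - 1*5)) = -5*(-5 + (-3 - 5)) = -5*(-5 - 8) = -5*(-13) = 65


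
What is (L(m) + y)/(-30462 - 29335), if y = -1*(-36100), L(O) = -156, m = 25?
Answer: -35944/59797 ≈ -0.60110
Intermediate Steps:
y = 36100
(L(m) + y)/(-30462 - 29335) = (-156 + 36100)/(-30462 - 29335) = 35944/(-59797) = 35944*(-1/59797) = -35944/59797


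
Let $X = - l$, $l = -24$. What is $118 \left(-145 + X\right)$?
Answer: $-14278$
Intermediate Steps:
$X = 24$ ($X = \left(-1\right) \left(-24\right) = 24$)
$118 \left(-145 + X\right) = 118 \left(-145 + 24\right) = 118 \left(-121\right) = -14278$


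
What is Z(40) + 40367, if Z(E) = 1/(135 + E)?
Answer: 7064226/175 ≈ 40367.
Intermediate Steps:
Z(40) + 40367 = 1/(135 + 40) + 40367 = 1/175 + 40367 = 7064226/175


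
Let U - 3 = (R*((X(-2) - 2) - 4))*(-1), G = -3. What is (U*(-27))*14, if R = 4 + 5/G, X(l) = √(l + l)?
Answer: -6426 + 1764*I ≈ -6426.0 + 1764.0*I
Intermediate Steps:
X(l) = √2*√l (X(l) = √(2*l) = √2*√l)
R = 7/3 (R = 4 + 5/(-3) = 4 + 5*(-⅓) = 4 - 5/3 = 7/3 ≈ 2.3333)
U = 17 - 14*I/3 (U = 3 + (7*((√2*√(-2) - 2) - 4)/3)*(-1) = 3 + (7*((√2*(I*√2) - 2) - 4)/3)*(-1) = 3 + (7*((2*I - 2) - 4)/3)*(-1) = 3 + (7*((-2 + 2*I) - 4)/3)*(-1) = 3 + (7*(-6 + 2*I)/3)*(-1) = 3 + (-14 + 14*I/3)*(-1) = 3 + (14 - 14*I/3) = 17 - 14*I/3 ≈ 17.0 - 4.6667*I)
(U*(-27))*14 = ((17 - 14*I/3)*(-27))*14 = (-459 + 126*I)*14 = -6426 + 1764*I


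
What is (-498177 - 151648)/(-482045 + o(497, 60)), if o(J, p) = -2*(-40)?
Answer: 11815/8763 ≈ 1.3483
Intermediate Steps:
o(J, p) = 80
(-498177 - 151648)/(-482045 + o(497, 60)) = (-498177 - 151648)/(-482045 + 80) = -649825/(-481965) = -649825*(-1/481965) = 11815/8763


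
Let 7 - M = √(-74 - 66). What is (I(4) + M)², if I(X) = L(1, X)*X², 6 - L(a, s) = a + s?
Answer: 389 - 92*I*√35 ≈ 389.0 - 544.28*I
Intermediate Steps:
L(a, s) = 6 - a - s (L(a, s) = 6 - (a + s) = 6 + (-a - s) = 6 - a - s)
I(X) = X²*(5 - X) (I(X) = (6 - 1*1 - X)*X² = (6 - 1 - X)*X² = (5 - X)*X² = X²*(5 - X))
M = 7 - 2*I*√35 (M = 7 - √(-74 - 66) = 7 - √(-140) = 7 - 2*I*√35 ≈ 7.0 - 11.832*I)
(I(4) + M)² = (4²*(5 - 1*4) + (7 - 2*I*√35))² = (16*(5 - 4) + (7 - 2*I*√35))² = (16*1 + (7 - 2*I*√35))² = (16 + (7 - 2*I*√35))² = (23 - 2*I*√35)²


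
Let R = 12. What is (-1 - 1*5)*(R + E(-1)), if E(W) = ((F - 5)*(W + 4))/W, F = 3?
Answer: -108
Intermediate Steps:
E(W) = (-8 - 2*W)/W (E(W) = ((3 - 5)*(W + 4))/W = (-2*(4 + W))/W = (-8 - 2*W)/W)
(-1 - 1*5)*(R + E(-1)) = (-1 - 1*5)*(12 + (-2 - 8/(-1))) = (-1 - 5)*(12 + (-2 - 8*(-1))) = -6*(12 + (-2 + 8)) = -6*(12 + 6) = -6*18 = -108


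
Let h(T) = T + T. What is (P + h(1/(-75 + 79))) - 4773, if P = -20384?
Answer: -50313/2 ≈ -25157.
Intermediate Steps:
h(T) = 2*T
(P + h(1/(-75 + 79))) - 4773 = (-20384 + 2/(-75 + 79)) - 4773 = (-20384 + 2/4) - 4773 = (-20384 + 2*(1/4)) - 4773 = (-20384 + 1/2) - 4773 = -40767/2 - 4773 = -50313/2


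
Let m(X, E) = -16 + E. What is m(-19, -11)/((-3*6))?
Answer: 3/2 ≈ 1.5000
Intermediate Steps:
m(-19, -11)/((-3*6)) = (-16 - 11)/((-3*6)) = -27/(-18) = -1/18*(-27) = 3/2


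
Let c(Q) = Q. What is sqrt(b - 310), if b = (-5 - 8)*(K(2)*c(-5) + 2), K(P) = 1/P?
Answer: I*sqrt(1214)/2 ≈ 17.421*I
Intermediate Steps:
b = 13/2 (b = (-5 - 8)*(-5/2 + 2) = -13*((1/2)*(-5) + 2) = -13*(-5/2 + 2) = -13*(-1/2) = 13/2 ≈ 6.5000)
sqrt(b - 310) = sqrt(13/2 - 310) = sqrt(-607/2) = I*sqrt(1214)/2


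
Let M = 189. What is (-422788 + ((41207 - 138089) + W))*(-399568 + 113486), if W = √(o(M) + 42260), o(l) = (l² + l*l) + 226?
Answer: 148668232940 - 572164*√28482 ≈ 1.4857e+11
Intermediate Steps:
o(l) = 226 + 2*l² (o(l) = (l² + l²) + 226 = 2*l² + 226 = 226 + 2*l²)
W = 2*√28482 (W = √((226 + 2*189²) + 42260) = √((226 + 2*35721) + 42260) = √((226 + 71442) + 42260) = √(71668 + 42260) = √113928 = 2*√28482 ≈ 337.53)
(-422788 + ((41207 - 138089) + W))*(-399568 + 113486) = (-422788 + ((41207 - 138089) + 2*√28482))*(-399568 + 113486) = (-422788 + (-96882 + 2*√28482))*(-286082) = (-519670 + 2*√28482)*(-286082) = 148668232940 - 572164*√28482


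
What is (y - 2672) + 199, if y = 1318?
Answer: -1155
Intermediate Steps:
(y - 2672) + 199 = (1318 - 2672) + 199 = -1354 + 199 = -1155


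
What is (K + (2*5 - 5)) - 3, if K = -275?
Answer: -273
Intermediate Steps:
(K + (2*5 - 5)) - 3 = (-275 + (2*5 - 5)) - 3 = (-275 + (10 - 5)) - 3 = (-275 + 5) - 3 = -270 - 3 = -273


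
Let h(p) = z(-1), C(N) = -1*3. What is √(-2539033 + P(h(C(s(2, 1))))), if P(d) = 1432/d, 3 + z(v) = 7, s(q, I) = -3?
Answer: 15*I*√11283 ≈ 1593.3*I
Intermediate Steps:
z(v) = 4 (z(v) = -3 + 7 = 4)
C(N) = -3
h(p) = 4
√(-2539033 + P(h(C(s(2, 1))))) = √(-2539033 + 1432/4) = √(-2539033 + 1432*(¼)) = √(-2539033 + 358) = √(-2538675) = 15*I*√11283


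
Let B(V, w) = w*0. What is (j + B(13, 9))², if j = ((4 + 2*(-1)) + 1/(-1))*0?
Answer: 0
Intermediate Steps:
B(V, w) = 0
j = 0 (j = ((4 - 2) - 1)*0 = (2 - 1)*0 = 1*0 = 0)
(j + B(13, 9))² = (0 + 0)² = 0² = 0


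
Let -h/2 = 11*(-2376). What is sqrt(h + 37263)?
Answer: sqrt(89535) ≈ 299.22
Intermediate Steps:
h = 52272 (h = -22*(-2376) = -2*(-26136) = 52272)
sqrt(h + 37263) = sqrt(52272 + 37263) = sqrt(89535)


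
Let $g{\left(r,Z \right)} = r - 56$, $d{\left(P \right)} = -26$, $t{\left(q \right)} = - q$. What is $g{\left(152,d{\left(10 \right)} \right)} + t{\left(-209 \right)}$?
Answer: $305$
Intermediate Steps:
$g{\left(r,Z \right)} = -56 + r$ ($g{\left(r,Z \right)} = r - 56 = -56 + r$)
$g{\left(152,d{\left(10 \right)} \right)} + t{\left(-209 \right)} = \left(-56 + 152\right) - -209 = 96 + 209 = 305$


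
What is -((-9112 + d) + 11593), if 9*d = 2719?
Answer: -25048/9 ≈ -2783.1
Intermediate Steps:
d = 2719/9 (d = (⅑)*2719 = 2719/9 ≈ 302.11)
-((-9112 + d) + 11593) = -((-9112 + 2719/9) + 11593) = -(-79289/9 + 11593) = -1*25048/9 = -25048/9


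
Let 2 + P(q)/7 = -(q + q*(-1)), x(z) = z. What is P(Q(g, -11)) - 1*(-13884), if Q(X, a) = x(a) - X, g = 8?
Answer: 13870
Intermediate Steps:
Q(X, a) = a - X
P(q) = -14 (P(q) = -14 + 7*(-(q + q*(-1))) = -14 + 7*(-(q - q)) = -14 + 7*(-1*0) = -14 + 7*0 = -14 + 0 = -14)
P(Q(g, -11)) - 1*(-13884) = -14 - 1*(-13884) = -14 + 13884 = 13870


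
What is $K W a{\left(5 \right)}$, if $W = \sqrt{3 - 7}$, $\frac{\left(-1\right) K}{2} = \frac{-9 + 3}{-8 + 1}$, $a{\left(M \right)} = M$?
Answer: $- \frac{120 i}{7} \approx - 17.143 i$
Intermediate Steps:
$K = - \frac{12}{7}$ ($K = - 2 \frac{-9 + 3}{-8 + 1} = - 2 \left(- \frac{6}{-7}\right) = - 2 \left(\left(-6\right) \left(- \frac{1}{7}\right)\right) = \left(-2\right) \frac{6}{7} = - \frac{12}{7} \approx -1.7143$)
$W = 2 i$ ($W = \sqrt{-4} = 2 i \approx 2.0 i$)
$K W a{\left(5 \right)} = - \frac{12 \cdot 2 i}{7} \cdot 5 = - \frac{24 i}{7} \cdot 5 = - \frac{120 i}{7}$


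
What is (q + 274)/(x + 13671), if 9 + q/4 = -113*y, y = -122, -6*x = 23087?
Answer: 332292/58939 ≈ 5.6379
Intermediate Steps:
x = -23087/6 (x = -⅙*23087 = -23087/6 ≈ -3847.8)
q = 55108 (q = -36 + 4*(-113*(-122)) = -36 + 4*13786 = -36 + 55144 = 55108)
(q + 274)/(x + 13671) = (55108 + 274)/(-23087/6 + 13671) = 55382/(58939/6) = 55382*(6/58939) = 332292/58939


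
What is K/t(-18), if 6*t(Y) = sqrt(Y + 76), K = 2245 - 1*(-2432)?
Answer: 14031*sqrt(58)/29 ≈ 3684.7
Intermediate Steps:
K = 4677 (K = 2245 + 2432 = 4677)
t(Y) = sqrt(76 + Y)/6 (t(Y) = sqrt(Y + 76)/6 = sqrt(76 + Y)/6)
K/t(-18) = 4677/((sqrt(76 - 18)/6)) = 4677/((sqrt(58)/6)) = 4677*(3*sqrt(58)/29) = 14031*sqrt(58)/29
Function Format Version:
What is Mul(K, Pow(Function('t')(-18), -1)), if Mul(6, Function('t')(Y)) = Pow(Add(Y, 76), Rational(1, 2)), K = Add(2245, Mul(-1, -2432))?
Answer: Mul(Rational(14031, 29), Pow(58, Rational(1, 2))) ≈ 3684.7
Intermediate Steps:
K = 4677 (K = Add(2245, 2432) = 4677)
Function('t')(Y) = Mul(Rational(1, 6), Pow(Add(76, Y), Rational(1, 2))) (Function('t')(Y) = Mul(Rational(1, 6), Pow(Add(Y, 76), Rational(1, 2))) = Mul(Rational(1, 6), Pow(Add(76, Y), Rational(1, 2))))
Mul(K, Pow(Function('t')(-18), -1)) = Mul(4677, Pow(Mul(Rational(1, 6), Pow(Add(76, -18), Rational(1, 2))), -1)) = Mul(4677, Pow(Mul(Rational(1, 6), Pow(58, Rational(1, 2))), -1)) = Mul(4677, Mul(Rational(3, 29), Pow(58, Rational(1, 2)))) = Mul(Rational(14031, 29), Pow(58, Rational(1, 2)))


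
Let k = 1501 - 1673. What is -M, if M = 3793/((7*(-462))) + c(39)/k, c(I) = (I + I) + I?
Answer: 515387/278124 ≈ 1.8531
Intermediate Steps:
c(I) = 3*I (c(I) = 2*I + I = 3*I)
k = -172
M = -515387/278124 (M = 3793/((7*(-462))) + (3*39)/(-172) = 3793/(-3234) + 117*(-1/172) = 3793*(-1/3234) - 117/172 = -3793/3234 - 117/172 = -515387/278124 ≈ -1.8531)
-M = -1*(-515387/278124) = 515387/278124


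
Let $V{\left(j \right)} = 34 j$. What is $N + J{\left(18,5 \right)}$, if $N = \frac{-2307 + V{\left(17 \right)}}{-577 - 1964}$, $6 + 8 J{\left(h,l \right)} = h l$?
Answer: $\frac{8117}{726} \approx 11.18$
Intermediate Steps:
$J{\left(h,l \right)} = - \frac{3}{4} + \frac{h l}{8}$
$N = \frac{247}{363}$ ($N = \frac{-2307 + 34 \cdot 17}{-577 - 1964} = \frac{-2307 + 578}{-2541} = \left(-1729\right) \left(- \frac{1}{2541}\right) = \frac{247}{363} \approx 0.68044$)
$N + J{\left(18,5 \right)} = \frac{247}{363} - \left(\frac{3}{4} - \frac{45}{4}\right) = \frac{247}{363} + \left(- \frac{3}{4} + \frac{45}{4}\right) = \frac{247}{363} + \frac{21}{2} = \frac{8117}{726}$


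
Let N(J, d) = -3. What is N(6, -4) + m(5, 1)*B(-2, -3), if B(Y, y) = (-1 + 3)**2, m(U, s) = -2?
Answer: -11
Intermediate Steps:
B(Y, y) = 4 (B(Y, y) = 2**2 = 4)
N(6, -4) + m(5, 1)*B(-2, -3) = -3 - 2*4 = -3 - 8 = -11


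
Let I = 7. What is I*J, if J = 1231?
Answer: 8617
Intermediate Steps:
I*J = 7*1231 = 8617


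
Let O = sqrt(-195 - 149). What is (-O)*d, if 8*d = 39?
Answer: -39*I*sqrt(86)/4 ≈ -90.418*I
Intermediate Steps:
d = 39/8 (d = (1/8)*39 = 39/8 ≈ 4.8750)
O = 2*I*sqrt(86) (O = sqrt(-344) = 2*I*sqrt(86) ≈ 18.547*I)
(-O)*d = -2*I*sqrt(86)*(39/8) = -39*I*sqrt(86)/4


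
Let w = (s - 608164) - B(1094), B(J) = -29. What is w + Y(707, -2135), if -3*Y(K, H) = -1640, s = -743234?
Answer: -4052467/3 ≈ -1.3508e+6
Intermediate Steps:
Y(K, H) = 1640/3 (Y(K, H) = -⅓*(-1640) = 1640/3)
w = -1351369 (w = (-743234 - 608164) - 1*(-29) = -1351398 + 29 = -1351369)
w + Y(707, -2135) = -1351369 + 1640/3 = -4052467/3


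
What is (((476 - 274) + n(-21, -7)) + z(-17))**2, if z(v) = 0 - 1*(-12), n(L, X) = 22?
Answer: 55696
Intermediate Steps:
z(v) = 12 (z(v) = 0 + 12 = 12)
(((476 - 274) + n(-21, -7)) + z(-17))**2 = (((476 - 274) + 22) + 12)**2 = ((202 + 22) + 12)**2 = (224 + 12)**2 = 236**2 = 55696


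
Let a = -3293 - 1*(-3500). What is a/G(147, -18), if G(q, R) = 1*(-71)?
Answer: -207/71 ≈ -2.9155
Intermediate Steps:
G(q, R) = -71
a = 207 (a = -3293 + 3500 = 207)
a/G(147, -18) = 207/(-71) = 207*(-1/71) = -207/71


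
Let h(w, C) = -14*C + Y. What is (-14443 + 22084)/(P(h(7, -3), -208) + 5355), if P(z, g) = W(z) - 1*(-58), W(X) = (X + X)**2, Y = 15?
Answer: 7641/18409 ≈ 0.41507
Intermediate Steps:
h(w, C) = 15 - 14*C (h(w, C) = -14*C + 15 = 15 - 14*C)
W(X) = 4*X**2 (W(X) = (2*X)**2 = 4*X**2)
P(z, g) = 58 + 4*z**2 (P(z, g) = 4*z**2 - 1*(-58) = 4*z**2 + 58 = 58 + 4*z**2)
(-14443 + 22084)/(P(h(7, -3), -208) + 5355) = (-14443 + 22084)/((58 + 4*(15 - 14*(-3))**2) + 5355) = 7641/((58 + 4*(15 + 42)**2) + 5355) = 7641/((58 + 4*57**2) + 5355) = 7641/((58 + 4*3249) + 5355) = 7641/((58 + 12996) + 5355) = 7641/(13054 + 5355) = 7641/18409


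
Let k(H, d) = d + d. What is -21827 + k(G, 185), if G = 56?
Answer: -21457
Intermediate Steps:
k(H, d) = 2*d
-21827 + k(G, 185) = -21827 + 2*185 = -21827 + 370 = -21457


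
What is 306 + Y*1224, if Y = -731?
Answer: -894438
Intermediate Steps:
306 + Y*1224 = 306 - 731*1224 = 306 - 894744 = -894438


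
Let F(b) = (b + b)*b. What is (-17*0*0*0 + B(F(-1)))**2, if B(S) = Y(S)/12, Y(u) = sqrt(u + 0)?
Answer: 1/72 ≈ 0.013889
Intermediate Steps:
Y(u) = sqrt(u)
F(b) = 2*b**2 (F(b) = (2*b)*b = 2*b**2)
B(S) = sqrt(S)/12
(-17*0*0*0 + B(F(-1)))**2 = (-17*0*0*0 + sqrt(2*(-1)**2)/12)**2 = (-0*0 + sqrt(2*1)/12)**2 = (-17*0 + sqrt(2)/12)**2 = (0 + sqrt(2)/12)**2 = (sqrt(2)/12)**2 = 1/72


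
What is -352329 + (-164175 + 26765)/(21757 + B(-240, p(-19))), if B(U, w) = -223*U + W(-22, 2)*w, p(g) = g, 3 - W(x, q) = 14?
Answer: -13298022152/37743 ≈ -3.5233e+5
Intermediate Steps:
W(x, q) = -11 (W(x, q) = 3 - 1*14 = 3 - 14 = -11)
B(U, w) = -223*U - 11*w
-352329 + (-164175 + 26765)/(21757 + B(-240, p(-19))) = -352329 + (-164175 + 26765)/(21757 + (-223*(-240) - 11*(-19))) = -352329 - 137410/(21757 + (53520 + 209)) = -352329 - 137410/(21757 + 53729) = -352329 - 137410/75486 = -352329 - 137410*1/75486 = -352329 - 68705/37743 = -13298022152/37743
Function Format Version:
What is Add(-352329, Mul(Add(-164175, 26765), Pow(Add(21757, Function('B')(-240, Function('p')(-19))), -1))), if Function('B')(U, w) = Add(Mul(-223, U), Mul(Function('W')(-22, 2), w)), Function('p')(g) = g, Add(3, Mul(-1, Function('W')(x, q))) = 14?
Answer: Rational(-13298022152, 37743) ≈ -3.5233e+5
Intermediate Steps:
Function('W')(x, q) = -11 (Function('W')(x, q) = Add(3, Mul(-1, 14)) = Add(3, -14) = -11)
Function('B')(U, w) = Add(Mul(-223, U), Mul(-11, w))
Add(-352329, Mul(Add(-164175, 26765), Pow(Add(21757, Function('B')(-240, Function('p')(-19))), -1))) = Add(-352329, Mul(Add(-164175, 26765), Pow(Add(21757, Add(Mul(-223, -240), Mul(-11, -19))), -1))) = Add(-352329, Mul(-137410, Pow(Add(21757, Add(53520, 209)), -1))) = Add(-352329, Mul(-137410, Pow(Add(21757, 53729), -1))) = Add(-352329, Mul(-137410, Pow(75486, -1))) = Add(-352329, Mul(-137410, Rational(1, 75486))) = Add(-352329, Rational(-68705, 37743)) = Rational(-13298022152, 37743)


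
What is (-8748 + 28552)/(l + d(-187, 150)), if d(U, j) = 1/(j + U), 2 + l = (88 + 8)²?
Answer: 732748/340917 ≈ 2.1493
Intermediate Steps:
l = 9214 (l = -2 + (88 + 8)² = -2 + 96² = -2 + 9216 = 9214)
d(U, j) = 1/(U + j)
(-8748 + 28552)/(l + d(-187, 150)) = (-8748 + 28552)/(9214 + 1/(-187 + 150)) = 19804/(9214 + 1/(-37)) = 19804/(9214 - 1/37) = 19804/(340917/37) = 19804*(37/340917) = 732748/340917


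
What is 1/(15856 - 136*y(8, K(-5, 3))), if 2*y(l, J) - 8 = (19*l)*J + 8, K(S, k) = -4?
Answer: 1/56112 ≈ 1.7821e-5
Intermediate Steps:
y(l, J) = 8 + 19*J*l/2 (y(l, J) = 4 + ((19*l)*J + 8)/2 = 4 + (19*J*l + 8)/2 = 4 + (8 + 19*J*l)/2 = 4 + (4 + 19*J*l/2) = 8 + 19*J*l/2)
1/(15856 - 136*y(8, K(-5, 3))) = 1/(15856 - 136*(8 + (19/2)*(-4)*8)) = 1/(15856 - 136*(8 - 304)) = 1/(15856 - 136*(-296)) = 1/(15856 + 40256) = 1/56112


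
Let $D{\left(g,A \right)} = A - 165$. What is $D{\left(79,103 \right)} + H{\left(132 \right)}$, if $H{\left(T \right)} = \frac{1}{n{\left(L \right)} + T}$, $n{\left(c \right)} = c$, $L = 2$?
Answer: $- \frac{8307}{134} \approx -61.993$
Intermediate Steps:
$D{\left(g,A \right)} = -165 + A$
$H{\left(T \right)} = \frac{1}{2 + T}$
$D{\left(79,103 \right)} + H{\left(132 \right)} = \left(-165 + 103\right) + \frac{1}{2 + 132} = -62 + \frac{1}{134} = - \frac{8307}{134}$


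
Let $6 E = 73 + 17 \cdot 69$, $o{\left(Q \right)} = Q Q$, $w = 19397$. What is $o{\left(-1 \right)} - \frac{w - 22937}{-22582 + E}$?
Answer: $\frac{56503}{67123} \approx 0.84178$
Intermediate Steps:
$o{\left(Q \right)} = Q^{2}$
$E = \frac{623}{3}$ ($E = \frac{73 + 17 \cdot 69}{6} = \frac{73 + 1173}{6} = \frac{1}{6} \cdot 1246 = \frac{623}{3} \approx 207.67$)
$o{\left(-1 \right)} - \frac{w - 22937}{-22582 + E} = \left(-1\right)^{2} - \frac{19397 - 22937}{-22582 + \frac{623}{3}} = 1 - - \frac{3540}{- \frac{67123}{3}} = 1 - \left(-3540\right) \left(- \frac{3}{67123}\right) = 1 - \frac{10620}{67123} = \frac{56503}{67123}$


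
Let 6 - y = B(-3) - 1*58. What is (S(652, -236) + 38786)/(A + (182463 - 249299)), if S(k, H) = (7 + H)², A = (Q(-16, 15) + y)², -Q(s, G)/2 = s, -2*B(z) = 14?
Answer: -91227/56227 ≈ -1.6225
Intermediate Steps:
B(z) = -7 (B(z) = -½*14 = -7)
Q(s, G) = -2*s
y = 71 (y = 6 - (-7 - 1*58) = 6 - (-7 - 58) = 6 - 1*(-65) = 6 + 65 = 71)
A = 10609 (A = (-2*(-16) + 71)² = (32 + 71)² = 103² = 10609)
(S(652, -236) + 38786)/(A + (182463 - 249299)) = ((7 - 236)² + 38786)/(10609 + (182463 - 249299)) = ((-229)² + 38786)/(10609 - 66836) = (52441 + 38786)/(-56227) = 91227*(-1/56227) = -91227/56227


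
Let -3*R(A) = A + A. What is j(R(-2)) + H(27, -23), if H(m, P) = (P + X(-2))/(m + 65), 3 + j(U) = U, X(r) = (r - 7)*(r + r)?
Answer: -421/276 ≈ -1.5254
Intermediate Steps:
R(A) = -2*A/3 (R(A) = -(A + A)/3 = -2*A/3)
X(r) = 2*r*(-7 + r) (X(r) = (-7 + r)*(2*r) = 2*r*(-7 + r))
j(U) = -3 + U
H(m, P) = (36 + P)/(65 + m) (H(m, P) = (P + 2*(-2)*(-7 - 2))/(m + 65) = (P + 2*(-2)*(-9))/(65 + m) = (P + 36)/(65 + m) = (36 + P)/(65 + m))
j(R(-2)) + H(27, -23) = (-3 - ⅔*(-2)) + (36 - 23)/(65 + 27) = (-3 + 4/3) + 13/92 = -5/3 + (1/92)*13 = -5/3 + 13/92 = -421/276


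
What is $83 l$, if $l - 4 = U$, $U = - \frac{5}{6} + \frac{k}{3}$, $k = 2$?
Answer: $\frac{1909}{6} \approx 318.17$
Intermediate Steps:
$U = - \frac{1}{6}$ ($U = - \frac{5}{6} + \frac{2}{3} = - \frac{1}{6} \approx -0.16667$)
$l = \frac{23}{6}$ ($l = 4 - \frac{1}{6} = \frac{23}{6} \approx 3.8333$)
$83 l = 83 \cdot \frac{23}{6} = \frac{1909}{6}$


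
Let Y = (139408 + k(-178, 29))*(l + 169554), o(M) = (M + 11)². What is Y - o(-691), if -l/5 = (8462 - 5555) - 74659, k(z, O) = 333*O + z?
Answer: 78658624118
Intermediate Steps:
k(z, O) = z + 333*O
o(M) = (11 + M)²
l = 358760 (l = -5*((8462 - 5555) - 74659) = -5*(2907 - 74659) = -5*(-71752) = 358760)
Y = 78659086518 (Y = (139408 + (-178 + 333*29))*(358760 + 169554) = (139408 + (-178 + 9657))*528314 = (139408 + 9479)*528314 = 148887*528314 = 78659086518)
Y - o(-691) = 78659086518 - (11 - 691)² = 78659086518 - 1*(-680)² = 78659086518 - 1*462400 = 78659086518 - 462400 = 78658624118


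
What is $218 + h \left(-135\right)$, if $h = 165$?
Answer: $-22057$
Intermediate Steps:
$218 + h \left(-135\right) = 218 + 165 \left(-135\right) = 218 - 22275 = -22057$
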